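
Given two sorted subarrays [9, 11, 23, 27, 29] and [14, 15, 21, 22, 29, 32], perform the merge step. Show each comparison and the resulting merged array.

Merging process:

Compare 9 vs 14: take 9 from left. Merged: [9]
Compare 11 vs 14: take 11 from left. Merged: [9, 11]
Compare 23 vs 14: take 14 from right. Merged: [9, 11, 14]
Compare 23 vs 15: take 15 from right. Merged: [9, 11, 14, 15]
Compare 23 vs 21: take 21 from right. Merged: [9, 11, 14, 15, 21]
Compare 23 vs 22: take 22 from right. Merged: [9, 11, 14, 15, 21, 22]
Compare 23 vs 29: take 23 from left. Merged: [9, 11, 14, 15, 21, 22, 23]
Compare 27 vs 29: take 27 from left. Merged: [9, 11, 14, 15, 21, 22, 23, 27]
Compare 29 vs 29: take 29 from left. Merged: [9, 11, 14, 15, 21, 22, 23, 27, 29]
Append remaining from right: [29, 32]. Merged: [9, 11, 14, 15, 21, 22, 23, 27, 29, 29, 32]

Final merged array: [9, 11, 14, 15, 21, 22, 23, 27, 29, 29, 32]
Total comparisons: 9

The merged array is [9, 11, 14, 15, 21, 22, 23, 27, 29, 29, 32], requiring 9 comparisons. The merge step runs in O(n) time where n is the total number of elements.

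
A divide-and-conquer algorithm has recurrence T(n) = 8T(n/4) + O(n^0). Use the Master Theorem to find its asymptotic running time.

Master Theorem for T(n) = 8T(n/4) + O(n^0):

a = 8, b = 4, c = 0
log_b(a) = log_4(8) = 1.5000

Case 1: c = 0 < log_4(8) = 1.5000
T(n) = O(n^(log_4 8))

For T(n) = 8T(n/4) + O(n^0): log_4(8) = 1.5000. This is Case 1 of the Master Theorem (c < log_b(a), work dominated by leaves), giving O(n^(log_4 8)).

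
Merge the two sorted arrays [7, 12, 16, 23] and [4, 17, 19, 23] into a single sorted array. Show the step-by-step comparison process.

Merging process:

Compare 7 vs 4: take 4 from right. Merged: [4]
Compare 7 vs 17: take 7 from left. Merged: [4, 7]
Compare 12 vs 17: take 12 from left. Merged: [4, 7, 12]
Compare 16 vs 17: take 16 from left. Merged: [4, 7, 12, 16]
Compare 23 vs 17: take 17 from right. Merged: [4, 7, 12, 16, 17]
Compare 23 vs 19: take 19 from right. Merged: [4, 7, 12, 16, 17, 19]
Compare 23 vs 23: take 23 from left. Merged: [4, 7, 12, 16, 17, 19, 23]
Append remaining from right: [23]. Merged: [4, 7, 12, 16, 17, 19, 23, 23]

Final merged array: [4, 7, 12, 16, 17, 19, 23, 23]
Total comparisons: 7

The merged array is [4, 7, 12, 16, 17, 19, 23, 23], requiring 7 comparisons. The merge step runs in O(n) time where n is the total number of elements.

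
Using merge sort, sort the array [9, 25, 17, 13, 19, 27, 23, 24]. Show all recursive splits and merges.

Merge sort trace:

Split: [9, 25, 17, 13, 19, 27, 23, 24] -> [9, 25, 17, 13] and [19, 27, 23, 24]
  Split: [9, 25, 17, 13] -> [9, 25] and [17, 13]
    Split: [9, 25] -> [9] and [25]
    Merge: [9] + [25] -> [9, 25]
    Split: [17, 13] -> [17] and [13]
    Merge: [17] + [13] -> [13, 17]
  Merge: [9, 25] + [13, 17] -> [9, 13, 17, 25]
  Split: [19, 27, 23, 24] -> [19, 27] and [23, 24]
    Split: [19, 27] -> [19] and [27]
    Merge: [19] + [27] -> [19, 27]
    Split: [23, 24] -> [23] and [24]
    Merge: [23] + [24] -> [23, 24]
  Merge: [19, 27] + [23, 24] -> [19, 23, 24, 27]
Merge: [9, 13, 17, 25] + [19, 23, 24, 27] -> [9, 13, 17, 19, 23, 24, 25, 27]

Final sorted array: [9, 13, 17, 19, 23, 24, 25, 27]

The merge sort proceeds by recursively splitting the array and merging sorted halves.
After all merges, the sorted array is [9, 13, 17, 19, 23, 24, 25, 27].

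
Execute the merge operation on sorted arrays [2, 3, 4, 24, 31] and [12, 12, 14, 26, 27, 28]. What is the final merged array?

Merging process:

Compare 2 vs 12: take 2 from left. Merged: [2]
Compare 3 vs 12: take 3 from left. Merged: [2, 3]
Compare 4 vs 12: take 4 from left. Merged: [2, 3, 4]
Compare 24 vs 12: take 12 from right. Merged: [2, 3, 4, 12]
Compare 24 vs 12: take 12 from right. Merged: [2, 3, 4, 12, 12]
Compare 24 vs 14: take 14 from right. Merged: [2, 3, 4, 12, 12, 14]
Compare 24 vs 26: take 24 from left. Merged: [2, 3, 4, 12, 12, 14, 24]
Compare 31 vs 26: take 26 from right. Merged: [2, 3, 4, 12, 12, 14, 24, 26]
Compare 31 vs 27: take 27 from right. Merged: [2, 3, 4, 12, 12, 14, 24, 26, 27]
Compare 31 vs 28: take 28 from right. Merged: [2, 3, 4, 12, 12, 14, 24, 26, 27, 28]
Append remaining from left: [31]. Merged: [2, 3, 4, 12, 12, 14, 24, 26, 27, 28, 31]

Final merged array: [2, 3, 4, 12, 12, 14, 24, 26, 27, 28, 31]
Total comparisons: 10

The merged array is [2, 3, 4, 12, 12, 14, 24, 26, 27, 28, 31], requiring 10 comparisons. The merge step runs in O(n) time where n is the total number of elements.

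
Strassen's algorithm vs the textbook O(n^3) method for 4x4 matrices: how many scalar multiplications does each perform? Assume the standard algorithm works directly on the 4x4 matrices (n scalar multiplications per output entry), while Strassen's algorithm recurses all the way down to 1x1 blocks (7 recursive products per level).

Matrix multiplication for 4x4 matrices:

Standard algorithm: 4^3 = 64 multiplications
Strassen's algorithm: 7^(log2(4)) = 7^2 = 49 multiplications
Savings: 64 - 49 = 15 multiplications

Standard: 64 multiplications (4^3). Strassen: 49 multiplications (7^2). Strassen reduces 8 recursive multiplications to 7 at each level.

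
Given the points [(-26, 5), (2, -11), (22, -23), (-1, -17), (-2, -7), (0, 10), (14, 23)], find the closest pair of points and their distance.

Computing all pairwise distances among 7 points:

d((-26, 5), (2, -11)) = 32.249
d((-26, 5), (22, -23)) = 55.5698
d((-26, 5), (-1, -17)) = 33.3017
d((-26, 5), (-2, -7)) = 26.8328
d((-26, 5), (0, 10)) = 26.4764
d((-26, 5), (14, 23)) = 43.8634
d((2, -11), (22, -23)) = 23.3238
d((2, -11), (-1, -17)) = 6.7082
d((2, -11), (-2, -7)) = 5.6569 <-- minimum
d((2, -11), (0, 10)) = 21.095
d((2, -11), (14, 23)) = 36.0555
d((22, -23), (-1, -17)) = 23.7697
d((22, -23), (-2, -7)) = 28.8444
d((22, -23), (0, 10)) = 39.6611
d((22, -23), (14, 23)) = 46.6905
d((-1, -17), (-2, -7)) = 10.0499
d((-1, -17), (0, 10)) = 27.0185
d((-1, -17), (14, 23)) = 42.72
d((-2, -7), (0, 10)) = 17.1172
d((-2, -7), (14, 23)) = 34.0
d((0, 10), (14, 23)) = 19.105

Closest pair: (2, -11) and (-2, -7) with distance 5.6569

The closest pair is (2, -11) and (-2, -7) with Euclidean distance 5.6569. For 7 points, brute-force pairwise comparison is shown above. For large n, the divide-and-conquer algorithm (sort by x, recurse on halves, check the dividing strip) achieves O(n log n).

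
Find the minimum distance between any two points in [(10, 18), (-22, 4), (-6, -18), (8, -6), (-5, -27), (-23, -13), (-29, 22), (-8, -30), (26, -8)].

Computing all pairwise distances among 9 points:

d((10, 18), (-22, 4)) = 34.9285
d((10, 18), (-6, -18)) = 39.3954
d((10, 18), (8, -6)) = 24.0832
d((10, 18), (-5, -27)) = 47.4342
d((10, 18), (-23, -13)) = 45.2769
d((10, 18), (-29, 22)) = 39.2046
d((10, 18), (-8, -30)) = 51.264
d((10, 18), (26, -8)) = 30.5287
d((-22, 4), (-6, -18)) = 27.2029
d((-22, 4), (8, -6)) = 31.6228
d((-22, 4), (-5, -27)) = 35.3553
d((-22, 4), (-23, -13)) = 17.0294
d((-22, 4), (-29, 22)) = 19.3132
d((-22, 4), (-8, -30)) = 36.7696
d((-22, 4), (26, -8)) = 49.4773
d((-6, -18), (8, -6)) = 18.4391
d((-6, -18), (-5, -27)) = 9.0554
d((-6, -18), (-23, -13)) = 17.72
d((-6, -18), (-29, 22)) = 46.1411
d((-6, -18), (-8, -30)) = 12.1655
d((-6, -18), (26, -8)) = 33.5261
d((8, -6), (-5, -27)) = 24.6982
d((8, -6), (-23, -13)) = 31.7805
d((8, -6), (-29, 22)) = 46.4004
d((8, -6), (-8, -30)) = 28.8444
d((8, -6), (26, -8)) = 18.1108
d((-5, -27), (-23, -13)) = 22.8035
d((-5, -27), (-29, 22)) = 54.5619
d((-5, -27), (-8, -30)) = 4.2426 <-- minimum
d((-5, -27), (26, -8)) = 36.3593
d((-23, -13), (-29, 22)) = 35.5106
d((-23, -13), (-8, -30)) = 22.6716
d((-23, -13), (26, -8)) = 49.2544
d((-29, 22), (-8, -30)) = 56.0803
d((-29, 22), (26, -8)) = 62.6498
d((-8, -30), (26, -8)) = 40.4969

Closest pair: (-5, -27) and (-8, -30) with distance 4.2426

The closest pair is (-5, -27) and (-8, -30) with Euclidean distance 4.2426. For 9 points, brute-force pairwise comparison is shown above. For large n, the divide-and-conquer algorithm (sort by x, recurse on halves, check the dividing strip) achieves O(n log n).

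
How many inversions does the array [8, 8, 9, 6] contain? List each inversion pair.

Finding inversions in [8, 8, 9, 6]:

(0, 3): arr[0]=8 > arr[3]=6
(1, 3): arr[1]=8 > arr[3]=6
(2, 3): arr[2]=9 > arr[3]=6

Total inversions: 3

The array has 3 inversion(s): (0,3), (1,3), (2,3). Each pair (i,j) satisfies i < j and arr[i] > arr[j].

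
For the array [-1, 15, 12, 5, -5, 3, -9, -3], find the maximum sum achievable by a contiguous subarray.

Using Kadane's algorithm on [-1, 15, 12, 5, -5, 3, -9, -3]:

Scanning through the array:
Position 1 (value 15): max_ending_here = 15, max_so_far = 15
Position 2 (value 12): max_ending_here = 27, max_so_far = 27
Position 3 (value 5): max_ending_here = 32, max_so_far = 32
Position 4 (value -5): max_ending_here = 27, max_so_far = 32
Position 5 (value 3): max_ending_here = 30, max_so_far = 32
Position 6 (value -9): max_ending_here = 21, max_so_far = 32
Position 7 (value -3): max_ending_here = 18, max_so_far = 32

Maximum subarray: [15, 12, 5]
Maximum sum: 32

The maximum subarray is [15, 12, 5] with sum 32. This subarray runs from index 1 to index 3.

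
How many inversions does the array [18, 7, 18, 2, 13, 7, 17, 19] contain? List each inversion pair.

Finding inversions in [18, 7, 18, 2, 13, 7, 17, 19]:

(0, 1): arr[0]=18 > arr[1]=7
(0, 3): arr[0]=18 > arr[3]=2
(0, 4): arr[0]=18 > arr[4]=13
(0, 5): arr[0]=18 > arr[5]=7
(0, 6): arr[0]=18 > arr[6]=17
(1, 3): arr[1]=7 > arr[3]=2
(2, 3): arr[2]=18 > arr[3]=2
(2, 4): arr[2]=18 > arr[4]=13
(2, 5): arr[2]=18 > arr[5]=7
(2, 6): arr[2]=18 > arr[6]=17
(4, 5): arr[4]=13 > arr[5]=7

Total inversions: 11

The array has 11 inversion(s): (0,1), (0,3), (0,4), (0,5), (0,6), (1,3), (2,3), (2,4), (2,5), (2,6), (4,5). Each pair (i,j) satisfies i < j and arr[i] > arr[j].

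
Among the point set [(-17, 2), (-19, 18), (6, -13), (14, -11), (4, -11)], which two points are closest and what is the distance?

Computing all pairwise distances among 5 points:

d((-17, 2), (-19, 18)) = 16.1245
d((-17, 2), (6, -13)) = 27.4591
d((-17, 2), (14, -11)) = 33.6155
d((-17, 2), (4, -11)) = 24.6982
d((-19, 18), (6, -13)) = 39.8246
d((-19, 18), (14, -11)) = 43.9318
d((-19, 18), (4, -11)) = 37.0135
d((6, -13), (14, -11)) = 8.2462
d((6, -13), (4, -11)) = 2.8284 <-- minimum
d((14, -11), (4, -11)) = 10.0

Closest pair: (6, -13) and (4, -11) with distance 2.8284

The closest pair is (6, -13) and (4, -11) with Euclidean distance 2.8284. For 5 points, brute-force pairwise comparison is shown above. For large n, the divide-and-conquer algorithm (sort by x, recurse on halves, check the dividing strip) achieves O(n log n).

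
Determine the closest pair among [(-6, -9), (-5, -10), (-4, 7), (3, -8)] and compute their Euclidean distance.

Computing all pairwise distances among 4 points:

d((-6, -9), (-5, -10)) = 1.4142 <-- minimum
d((-6, -9), (-4, 7)) = 16.1245
d((-6, -9), (3, -8)) = 9.0554
d((-5, -10), (-4, 7)) = 17.0294
d((-5, -10), (3, -8)) = 8.2462
d((-4, 7), (3, -8)) = 16.5529

Closest pair: (-6, -9) and (-5, -10) with distance 1.4142

The closest pair is (-6, -9) and (-5, -10) with Euclidean distance 1.4142. For 4 points, brute-force pairwise comparison is shown above. For large n, the divide-and-conquer algorithm (sort by x, recurse on halves, check the dividing strip) achieves O(n log n).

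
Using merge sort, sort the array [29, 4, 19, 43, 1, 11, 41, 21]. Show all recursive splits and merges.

Merge sort trace:

Split: [29, 4, 19, 43, 1, 11, 41, 21] -> [29, 4, 19, 43] and [1, 11, 41, 21]
  Split: [29, 4, 19, 43] -> [29, 4] and [19, 43]
    Split: [29, 4] -> [29] and [4]
    Merge: [29] + [4] -> [4, 29]
    Split: [19, 43] -> [19] and [43]
    Merge: [19] + [43] -> [19, 43]
  Merge: [4, 29] + [19, 43] -> [4, 19, 29, 43]
  Split: [1, 11, 41, 21] -> [1, 11] and [41, 21]
    Split: [1, 11] -> [1] and [11]
    Merge: [1] + [11] -> [1, 11]
    Split: [41, 21] -> [41] and [21]
    Merge: [41] + [21] -> [21, 41]
  Merge: [1, 11] + [21, 41] -> [1, 11, 21, 41]
Merge: [4, 19, 29, 43] + [1, 11, 21, 41] -> [1, 4, 11, 19, 21, 29, 41, 43]

Final sorted array: [1, 4, 11, 19, 21, 29, 41, 43]

The merge sort proceeds by recursively splitting the array and merging sorted halves.
After all merges, the sorted array is [1, 4, 11, 19, 21, 29, 41, 43].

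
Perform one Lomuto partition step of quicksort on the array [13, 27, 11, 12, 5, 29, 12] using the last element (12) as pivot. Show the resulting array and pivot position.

Lomuto partition with pivot = 12:

Initial array: [13, 27, 11, 12, 5, 29, 12]

arr[0]=13 > 12: no swap
arr[1]=27 > 12: no swap
arr[2]=11 <= 12: swap with position 0, array becomes [11, 27, 13, 12, 5, 29, 12]
arr[3]=12 <= 12: swap with position 1, array becomes [11, 12, 13, 27, 5, 29, 12]
arr[4]=5 <= 12: swap with position 2, array becomes [11, 12, 5, 27, 13, 29, 12]
arr[5]=29 > 12: no swap

Place pivot at position 3: [11, 12, 5, 12, 13, 29, 27]
Pivot position: 3

After partitioning with pivot 12, the array becomes [11, 12, 5, 12, 13, 29, 27]. The pivot is placed at index 3. All elements to the left of the pivot are <= 12, and all elements to the right are > 12.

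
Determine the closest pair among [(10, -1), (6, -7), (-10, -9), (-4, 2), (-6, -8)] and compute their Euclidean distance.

Computing all pairwise distances among 5 points:

d((10, -1), (6, -7)) = 7.2111
d((10, -1), (-10, -9)) = 21.5407
d((10, -1), (-4, 2)) = 14.3178
d((10, -1), (-6, -8)) = 17.4642
d((6, -7), (-10, -9)) = 16.1245
d((6, -7), (-4, 2)) = 13.4536
d((6, -7), (-6, -8)) = 12.0416
d((-10, -9), (-4, 2)) = 12.53
d((-10, -9), (-6, -8)) = 4.1231 <-- minimum
d((-4, 2), (-6, -8)) = 10.198

Closest pair: (-10, -9) and (-6, -8) with distance 4.1231

The closest pair is (-10, -9) and (-6, -8) with Euclidean distance 4.1231. For 5 points, brute-force pairwise comparison is shown above. For large n, the divide-and-conquer algorithm (sort by x, recurse on halves, check the dividing strip) achieves O(n log n).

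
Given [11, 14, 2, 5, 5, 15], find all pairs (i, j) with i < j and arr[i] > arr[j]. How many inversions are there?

Finding inversions in [11, 14, 2, 5, 5, 15]:

(0, 2): arr[0]=11 > arr[2]=2
(0, 3): arr[0]=11 > arr[3]=5
(0, 4): arr[0]=11 > arr[4]=5
(1, 2): arr[1]=14 > arr[2]=2
(1, 3): arr[1]=14 > arr[3]=5
(1, 4): arr[1]=14 > arr[4]=5

Total inversions: 6

The array has 6 inversion(s): (0,2), (0,3), (0,4), (1,2), (1,3), (1,4). Each pair (i,j) satisfies i < j and arr[i] > arr[j].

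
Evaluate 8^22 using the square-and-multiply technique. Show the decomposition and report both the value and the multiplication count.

Computing 8^22 by squaring (build up from 8^1; each line after the first costs one multiplication):

8^1 = 8
8^2 = (8^1)^2 = 8^2 = 64
8^4 = (8^2)^2 = 64^2 = 4096
8^5 = 8 * 8^4 = 8 * 4096 = 32768
8^10 = (8^5)^2 = 32768^2 = 1073741824
8^11 = 8 * 8^10 = 8 * 1073741824 = 8589934592
8^22 = (8^11)^2 = 8589934592^2 = 73786976294838206464

Result: 73786976294838206464
Multiplications needed: 6 (6 lines after 8^1)

8^22 = 73786976294838206464. Using exponentiation by squaring, this requires 6 multiplications. The key idea: if the exponent is even, square the half-power; if odd, multiply by the base once.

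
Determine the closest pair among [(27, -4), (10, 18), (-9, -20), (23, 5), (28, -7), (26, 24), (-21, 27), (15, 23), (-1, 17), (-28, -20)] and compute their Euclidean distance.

Computing all pairwise distances among 10 points:

d((27, -4), (10, 18)) = 27.8029
d((27, -4), (-9, -20)) = 39.3954
d((27, -4), (23, 5)) = 9.8489
d((27, -4), (28, -7)) = 3.1623 <-- minimum
d((27, -4), (26, 24)) = 28.0179
d((27, -4), (-21, 27)) = 57.1402
d((27, -4), (15, 23)) = 29.5466
d((27, -4), (-1, 17)) = 35.0
d((27, -4), (-28, -20)) = 57.28
d((10, 18), (-9, -20)) = 42.4853
d((10, 18), (23, 5)) = 18.3848
d((10, 18), (28, -7)) = 30.8058
d((10, 18), (26, 24)) = 17.088
d((10, 18), (-21, 27)) = 32.28
d((10, 18), (15, 23)) = 7.0711
d((10, 18), (-1, 17)) = 11.0454
d((10, 18), (-28, -20)) = 53.7401
d((-9, -20), (23, 5)) = 40.6079
d((-9, -20), (28, -7)) = 39.2173
d((-9, -20), (26, 24)) = 56.2228
d((-9, -20), (-21, 27)) = 48.5077
d((-9, -20), (15, 23)) = 49.2443
d((-9, -20), (-1, 17)) = 37.855
d((-9, -20), (-28, -20)) = 19.0
d((23, 5), (28, -7)) = 13.0
d((23, 5), (26, 24)) = 19.2354
d((23, 5), (-21, 27)) = 49.1935
d((23, 5), (15, 23)) = 19.6977
d((23, 5), (-1, 17)) = 26.8328
d((23, 5), (-28, -20)) = 56.7979
d((28, -7), (26, 24)) = 31.0644
d((28, -7), (-21, 27)) = 59.6406
d((28, -7), (15, 23)) = 32.6956
d((28, -7), (-1, 17)) = 37.6431
d((28, -7), (-28, -20)) = 57.4891
d((26, 24), (-21, 27)) = 47.0956
d((26, 24), (15, 23)) = 11.0454
d((26, 24), (-1, 17)) = 27.8927
d((26, 24), (-28, -20)) = 69.6563
d((-21, 27), (15, 23)) = 36.2215
d((-21, 27), (-1, 17)) = 22.3607
d((-21, 27), (-28, -20)) = 47.5184
d((15, 23), (-1, 17)) = 17.088
d((15, 23), (-28, -20)) = 60.8112
d((-1, 17), (-28, -20)) = 45.8039

Closest pair: (27, -4) and (28, -7) with distance 3.1623

The closest pair is (27, -4) and (28, -7) with Euclidean distance 3.1623. For 10 points, brute-force pairwise comparison is shown above. For large n, the divide-and-conquer algorithm (sort by x, recurse on halves, check the dividing strip) achieves O(n log n).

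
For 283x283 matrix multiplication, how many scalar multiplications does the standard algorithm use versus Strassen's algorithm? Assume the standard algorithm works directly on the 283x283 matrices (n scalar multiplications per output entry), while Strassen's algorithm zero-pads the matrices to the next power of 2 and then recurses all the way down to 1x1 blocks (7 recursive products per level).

Matrix multiplication for 283x283 matrices:

Strassen's algorithm requires power-of-2 dimensions. Pad 283x283 to 512x512 (next power of 2).

Standard algorithm: 283^3 = 22665187 multiplications
Strassen's algorithm: 7^(log2(512)) = 7^9 = 40353607 multiplications
Difference: 22665187 - 40353607 = -17688420 (Strassen uses MORE here due to padding overhead — for small or just-over-power-of-2 n, padding can outweigh the per-level savings)

Standard: 22665187 multiplications (283^3). Strassen: 40353607 multiplications (7^9, after padding to 512x512). Strassen reduces 8 recursive multiplications to 7 at each level.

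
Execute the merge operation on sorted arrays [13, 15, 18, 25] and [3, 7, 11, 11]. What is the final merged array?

Merging process:

Compare 13 vs 3: take 3 from right. Merged: [3]
Compare 13 vs 7: take 7 from right. Merged: [3, 7]
Compare 13 vs 11: take 11 from right. Merged: [3, 7, 11]
Compare 13 vs 11: take 11 from right. Merged: [3, 7, 11, 11]
Append remaining from left: [13, 15, 18, 25]. Merged: [3, 7, 11, 11, 13, 15, 18, 25]

Final merged array: [3, 7, 11, 11, 13, 15, 18, 25]
Total comparisons: 4

The merged array is [3, 7, 11, 11, 13, 15, 18, 25], requiring 4 comparisons. The merge step runs in O(n) time where n is the total number of elements.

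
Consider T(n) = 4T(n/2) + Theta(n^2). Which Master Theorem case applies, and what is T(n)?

Master Theorem for T(n) = 4T(n/2) + O(n^2):

a = 4, b = 2, c = 2
log_b(a) = log_2(4) = 2.0000

Case 2: c = 2 = log_2(4) = 2.0000
T(n) = O(n^2 log n) = O(n^2 log n)

For T(n) = 4T(n/2) + O(n^2): log_2(4) = 2.0000. This is Case 2 of the Master Theorem (c = log_b(a), equal work at all levels), giving O(n^2 log n).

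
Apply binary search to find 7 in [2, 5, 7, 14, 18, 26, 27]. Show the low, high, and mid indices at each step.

Binary search for 7 in [2, 5, 7, 14, 18, 26, 27]:

lo=0, hi=6, mid=3, arr[mid]=14 -> 14 > 7, search left half
lo=0, hi=2, mid=1, arr[mid]=5 -> 5 < 7, search right half
lo=2, hi=2, mid=2, arr[mid]=7 -> Found target at index 2!

Binary search finds 7 at index 2 after 3 comparisons. The search repeatedly halves the search space by comparing with the middle element.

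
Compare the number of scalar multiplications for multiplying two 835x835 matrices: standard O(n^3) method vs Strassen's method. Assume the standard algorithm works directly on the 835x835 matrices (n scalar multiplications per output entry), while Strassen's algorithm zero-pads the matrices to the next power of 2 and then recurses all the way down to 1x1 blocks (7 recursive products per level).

Matrix multiplication for 835x835 matrices:

Strassen's algorithm requires power-of-2 dimensions. Pad 835x835 to 1024x1024 (next power of 2).

Standard algorithm: 835^3 = 582182875 multiplications
Strassen's algorithm: 7^(log2(1024)) = 7^10 = 282475249 multiplications
Savings: 582182875 - 282475249 = 299707626 multiplications

Standard: 582182875 multiplications (835^3). Strassen: 282475249 multiplications (7^10, after padding to 1024x1024). Strassen reduces 8 recursive multiplications to 7 at each level.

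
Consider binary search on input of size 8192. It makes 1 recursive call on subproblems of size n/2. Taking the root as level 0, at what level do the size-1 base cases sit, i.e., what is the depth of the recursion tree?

For divide and conquer with division factor 2:

Problem sizes at each level:
Level 0: 8192
Level 1: 4096
Level 2: 2048
Level 3: 1024
Level 4: 512
Level 5: 256
Level 6: 128
Level 7: 64
Level 8: 32
Level 9: 16
Level 10: 8
Level 11: 4
Level 12: 2
Level 13: 1

The root is level 0 and the size-1 base case is level 13 (the tree spans levels 0 through 13, i.e. 14 levels counting the root), so the depth is the number of divisions: log_2(8192) = 13

The recursion tree depth is log_2(8192) = 13. At each level, the problem size is divided by 2, so it takes 13 divisions to reduce to a base case of size 1. The algorithm makes 1 recursive call at each level.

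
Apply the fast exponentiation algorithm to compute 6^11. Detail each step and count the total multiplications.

Computing 6^11 by squaring (build up from 6^1; each line after the first costs one multiplication):

6^1 = 6
6^2 = (6^1)^2 = 6^2 = 36
6^4 = (6^2)^2 = 36^2 = 1296
6^5 = 6 * 6^4 = 6 * 1296 = 7776
6^10 = (6^5)^2 = 7776^2 = 60466176
6^11 = 6 * 6^10 = 6 * 60466176 = 362797056

Result: 362797056
Multiplications needed: 5 (5 lines after 6^1)

6^11 = 362797056. Using exponentiation by squaring, this requires 5 multiplications. The key idea: if the exponent is even, square the half-power; if odd, multiply by the base once.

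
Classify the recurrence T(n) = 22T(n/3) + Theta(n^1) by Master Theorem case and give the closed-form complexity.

Master Theorem for T(n) = 22T(n/3) + O(n^1):

a = 22, b = 3, c = 1
log_b(a) = log_3(22) = 2.8136

Case 1: c = 1 < log_3(22) = 2.8136
T(n) = O(n^(log_3 22))

For T(n) = 22T(n/3) + O(n^1): log_3(22) = 2.8136. This is Case 1 of the Master Theorem (c < log_b(a), work dominated by leaves), giving O(n^(log_3 22)).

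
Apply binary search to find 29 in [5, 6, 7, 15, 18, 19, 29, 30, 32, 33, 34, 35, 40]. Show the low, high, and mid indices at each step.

Binary search for 29 in [5, 6, 7, 15, 18, 19, 29, 30, 32, 33, 34, 35, 40]:

lo=0, hi=12, mid=6, arr[mid]=29 -> Found target at index 6!

Binary search finds 29 at index 6 after 1 comparisons. The search repeatedly halves the search space by comparing with the middle element.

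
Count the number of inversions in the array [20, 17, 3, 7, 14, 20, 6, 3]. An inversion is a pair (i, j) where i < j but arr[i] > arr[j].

Finding inversions in [20, 17, 3, 7, 14, 20, 6, 3]:

(0, 1): arr[0]=20 > arr[1]=17
(0, 2): arr[0]=20 > arr[2]=3
(0, 3): arr[0]=20 > arr[3]=7
(0, 4): arr[0]=20 > arr[4]=14
(0, 6): arr[0]=20 > arr[6]=6
(0, 7): arr[0]=20 > arr[7]=3
(1, 2): arr[1]=17 > arr[2]=3
(1, 3): arr[1]=17 > arr[3]=7
(1, 4): arr[1]=17 > arr[4]=14
(1, 6): arr[1]=17 > arr[6]=6
(1, 7): arr[1]=17 > arr[7]=3
(3, 6): arr[3]=7 > arr[6]=6
(3, 7): arr[3]=7 > arr[7]=3
(4, 6): arr[4]=14 > arr[6]=6
(4, 7): arr[4]=14 > arr[7]=3
(5, 6): arr[5]=20 > arr[6]=6
(5, 7): arr[5]=20 > arr[7]=3
(6, 7): arr[6]=6 > arr[7]=3

Total inversions: 18

The array has 18 inversion(s): (0,1), (0,2), (0,3), (0,4), (0,6), (0,7), (1,2), (1,3), (1,4), (1,6), (1,7), (3,6), (3,7), (4,6), (4,7), (5,6), (5,7), (6,7). Each pair (i,j) satisfies i < j and arr[i] > arr[j].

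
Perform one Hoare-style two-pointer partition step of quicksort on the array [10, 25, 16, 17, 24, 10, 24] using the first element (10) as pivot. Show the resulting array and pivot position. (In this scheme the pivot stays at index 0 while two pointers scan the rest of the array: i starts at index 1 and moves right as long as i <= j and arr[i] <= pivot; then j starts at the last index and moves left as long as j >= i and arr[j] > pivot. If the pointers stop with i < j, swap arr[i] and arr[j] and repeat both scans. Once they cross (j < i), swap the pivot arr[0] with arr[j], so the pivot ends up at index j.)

Hoare-style two-pointer partition with pivot = 10:

Initial array: [10, 25, 16, 17, 24, 10, 24]

Pointers start at i = 1, j = 6.
i stops at index 1 (arr[1]=25 > 10), j stops at index 5 (arr[5]=10 <= 10): swap arr[1] and arr[5], array becomes [10, 10, 16, 17, 24, 25, 24]
i ends at 2, j ends at 1: the pointers have crossed (j < i), so scanning stops.

Swap pivot arr[0] with arr[1] to place pivot at position 1: [10, 10, 16, 17, 24, 25, 24]
Pivot position: 1

After partitioning with pivot 10, the array becomes [10, 10, 16, 17, 24, 25, 24]. The pivot is placed at index 1. All elements to the left of the pivot are <= 10, and all elements to the right are > 10.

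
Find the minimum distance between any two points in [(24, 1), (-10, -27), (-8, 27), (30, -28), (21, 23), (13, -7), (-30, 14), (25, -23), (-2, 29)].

Computing all pairwise distances among 9 points:

d((24, 1), (-10, -27)) = 44.0454
d((24, 1), (-8, 27)) = 41.2311
d((24, 1), (30, -28)) = 29.6142
d((24, 1), (21, 23)) = 22.2036
d((24, 1), (13, -7)) = 13.6015
d((24, 1), (-30, 14)) = 55.5428
d((24, 1), (25, -23)) = 24.0208
d((24, 1), (-2, 29)) = 38.2099
d((-10, -27), (-8, 27)) = 54.037
d((-10, -27), (30, -28)) = 40.0125
d((-10, -27), (21, 23)) = 58.8303
d((-10, -27), (13, -7)) = 30.4795
d((-10, -27), (-30, 14)) = 45.618
d((-10, -27), (25, -23)) = 35.2278
d((-10, -27), (-2, 29)) = 56.5685
d((-8, 27), (30, -28)) = 66.8506
d((-8, 27), (21, 23)) = 29.2746
d((-8, 27), (13, -7)) = 39.9625
d((-8, 27), (-30, 14)) = 25.5539
d((-8, 27), (25, -23)) = 59.9083
d((-8, 27), (-2, 29)) = 6.3246 <-- minimum
d((30, -28), (21, 23)) = 51.788
d((30, -28), (13, -7)) = 27.0185
d((30, -28), (-30, 14)) = 73.2393
d((30, -28), (25, -23)) = 7.0711
d((30, -28), (-2, 29)) = 65.3682
d((21, 23), (13, -7)) = 31.0483
d((21, 23), (-30, 14)) = 51.788
d((21, 23), (25, -23)) = 46.1736
d((21, 23), (-2, 29)) = 23.7697
d((13, -7), (-30, 14)) = 47.8539
d((13, -7), (25, -23)) = 20.0
d((13, -7), (-2, 29)) = 39.0
d((-30, 14), (25, -23)) = 66.2873
d((-30, 14), (-2, 29)) = 31.7648
d((25, -23), (-2, 29)) = 58.5918

Closest pair: (-8, 27) and (-2, 29) with distance 6.3246

The closest pair is (-8, 27) and (-2, 29) with Euclidean distance 6.3246. For 9 points, brute-force pairwise comparison is shown above. For large n, the divide-and-conquer algorithm (sort by x, recurse on halves, check the dividing strip) achieves O(n log n).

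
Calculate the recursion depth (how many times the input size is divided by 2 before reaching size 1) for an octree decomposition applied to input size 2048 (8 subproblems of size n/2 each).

For divide and conquer with division factor 2:

Problem sizes at each level:
Level 0: 2048
Level 1: 1024
Level 2: 512
Level 3: 256
Level 4: 128
Level 5: 64
Level 6: 32
Level 7: 16
Level 8: 8
Level 9: 4
Level 10: 2
Level 11: 1

The root is level 0 and the size-1 base case is level 11 (the tree spans levels 0 through 11, i.e. 12 levels counting the root), so the depth is the number of divisions: log_2(2048) = 11

The recursion tree depth is log_2(2048) = 11. At each level, the problem size is divided by 2, so it takes 11 divisions to reduce to a base case of size 1. The algorithm makes 8 recursive calls at each level.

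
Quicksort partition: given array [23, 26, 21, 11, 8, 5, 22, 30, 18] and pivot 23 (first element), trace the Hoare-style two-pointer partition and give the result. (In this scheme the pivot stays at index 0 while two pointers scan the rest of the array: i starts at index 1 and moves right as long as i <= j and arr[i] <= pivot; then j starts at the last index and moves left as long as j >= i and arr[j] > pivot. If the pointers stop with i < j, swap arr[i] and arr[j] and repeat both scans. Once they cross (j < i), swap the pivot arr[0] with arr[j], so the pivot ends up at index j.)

Hoare-style two-pointer partition with pivot = 23:

Initial array: [23, 26, 21, 11, 8, 5, 22, 30, 18]

Pointers start at i = 1, j = 8.
i stops at index 1 (arr[1]=26 > 23), j stops at index 8 (arr[8]=18 <= 23): swap arr[1] and arr[8], array becomes [23, 18, 21, 11, 8, 5, 22, 30, 26]
i ends at 7, j ends at 6: the pointers have crossed (j < i), so scanning stops.

Swap pivot arr[0] with arr[6] to place pivot at position 6: [22, 18, 21, 11, 8, 5, 23, 30, 26]
Pivot position: 6

After partitioning with pivot 23, the array becomes [22, 18, 21, 11, 8, 5, 23, 30, 26]. The pivot is placed at index 6. All elements to the left of the pivot are <= 23, and all elements to the right are > 23.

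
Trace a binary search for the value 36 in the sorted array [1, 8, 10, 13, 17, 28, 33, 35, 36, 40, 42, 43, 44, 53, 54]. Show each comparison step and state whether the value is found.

Binary search for 36 in [1, 8, 10, 13, 17, 28, 33, 35, 36, 40, 42, 43, 44, 53, 54]:

lo=0, hi=14, mid=7, arr[mid]=35 -> 35 < 36, search right half
lo=8, hi=14, mid=11, arr[mid]=43 -> 43 > 36, search left half
lo=8, hi=10, mid=9, arr[mid]=40 -> 40 > 36, search left half
lo=8, hi=8, mid=8, arr[mid]=36 -> Found target at index 8!

Binary search finds 36 at index 8 after 4 comparisons. The search repeatedly halves the search space by comparing with the middle element.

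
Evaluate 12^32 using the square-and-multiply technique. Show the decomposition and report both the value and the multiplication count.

Computing 12^32 by squaring (build up from 12^1; each line after the first costs one multiplication):

12^1 = 12
12^2 = (12^1)^2 = 12^2 = 144
12^4 = (12^2)^2 = 144^2 = 20736
12^8 = (12^4)^2 = 20736^2 = 429981696
12^16 = (12^8)^2 = 429981696^2 = 184884258895036416
12^32 = (12^16)^2 = 184884258895036416^2 = 34182189187166852111368841966125056

Result: 34182189187166852111368841966125056
Multiplications needed: 5 (5 lines after 12^1)

12^32 = 34182189187166852111368841966125056. Using exponentiation by squaring, this requires 5 multiplications. The key idea: if the exponent is even, square the half-power; if odd, multiply by the base once.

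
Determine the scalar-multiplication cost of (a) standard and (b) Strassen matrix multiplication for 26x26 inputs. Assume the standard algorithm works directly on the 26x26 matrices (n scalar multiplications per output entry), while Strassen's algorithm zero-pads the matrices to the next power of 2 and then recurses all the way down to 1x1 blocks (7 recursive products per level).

Matrix multiplication for 26x26 matrices:

Strassen's algorithm requires power-of-2 dimensions. Pad 26x26 to 32x32 (next power of 2).

Standard algorithm: 26^3 = 17576 multiplications
Strassen's algorithm: 7^(log2(32)) = 7^5 = 16807 multiplications
Savings: 17576 - 16807 = 769 multiplications

Standard: 17576 multiplications (26^3). Strassen: 16807 multiplications (7^5, after padding to 32x32). Strassen reduces 8 recursive multiplications to 7 at each level.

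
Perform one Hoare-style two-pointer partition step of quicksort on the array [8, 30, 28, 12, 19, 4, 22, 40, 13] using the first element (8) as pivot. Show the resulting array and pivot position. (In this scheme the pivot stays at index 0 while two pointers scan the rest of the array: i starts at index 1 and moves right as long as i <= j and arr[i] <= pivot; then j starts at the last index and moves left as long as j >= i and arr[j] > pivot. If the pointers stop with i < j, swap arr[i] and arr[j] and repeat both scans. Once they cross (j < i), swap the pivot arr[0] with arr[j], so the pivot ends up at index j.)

Hoare-style two-pointer partition with pivot = 8:

Initial array: [8, 30, 28, 12, 19, 4, 22, 40, 13]

Pointers start at i = 1, j = 8.
i stops at index 1 (arr[1]=30 > 8), j stops at index 5 (arr[5]=4 <= 8): swap arr[1] and arr[5], array becomes [8, 4, 28, 12, 19, 30, 22, 40, 13]
i ends at 2, j ends at 1: the pointers have crossed (j < i), so scanning stops.

Swap pivot arr[0] with arr[1] to place pivot at position 1: [4, 8, 28, 12, 19, 30, 22, 40, 13]
Pivot position: 1

After partitioning with pivot 8, the array becomes [4, 8, 28, 12, 19, 30, 22, 40, 13]. The pivot is placed at index 1. All elements to the left of the pivot are <= 8, and all elements to the right are > 8.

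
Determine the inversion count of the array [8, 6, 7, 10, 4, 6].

Finding inversions in [8, 6, 7, 10, 4, 6]:

(0, 1): arr[0]=8 > arr[1]=6
(0, 2): arr[0]=8 > arr[2]=7
(0, 4): arr[0]=8 > arr[4]=4
(0, 5): arr[0]=8 > arr[5]=6
(1, 4): arr[1]=6 > arr[4]=4
(2, 4): arr[2]=7 > arr[4]=4
(2, 5): arr[2]=7 > arr[5]=6
(3, 4): arr[3]=10 > arr[4]=4
(3, 5): arr[3]=10 > arr[5]=6

Total inversions: 9

The array has 9 inversion(s): (0,1), (0,2), (0,4), (0,5), (1,4), (2,4), (2,5), (3,4), (3,5). Each pair (i,j) satisfies i < j and arr[i] > arr[j].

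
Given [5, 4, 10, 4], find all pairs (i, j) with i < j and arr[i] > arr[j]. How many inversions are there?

Finding inversions in [5, 4, 10, 4]:

(0, 1): arr[0]=5 > arr[1]=4
(0, 3): arr[0]=5 > arr[3]=4
(2, 3): arr[2]=10 > arr[3]=4

Total inversions: 3

The array has 3 inversion(s): (0,1), (0,3), (2,3). Each pair (i,j) satisfies i < j and arr[i] > arr[j].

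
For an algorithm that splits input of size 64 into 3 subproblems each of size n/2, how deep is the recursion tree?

For divide and conquer with division factor 2:

Problem sizes at each level:
Level 0: 64
Level 1: 32
Level 2: 16
Level 3: 8
Level 4: 4
Level 5: 2
Level 6: 1

The root is level 0 and the size-1 base case is level 6 (the tree spans levels 0 through 6, i.e. 7 levels counting the root), so the depth is the number of divisions: log_2(64) = 6

The recursion tree depth is log_2(64) = 6. At each level, the problem size is divided by 2, so it takes 6 divisions to reduce to a base case of size 1. The algorithm makes 3 recursive calls at each level.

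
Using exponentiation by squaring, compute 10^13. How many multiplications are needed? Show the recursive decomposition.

Computing 10^13 by squaring (build up from 10^1; each line after the first costs one multiplication):

10^1 = 10
10^2 = (10^1)^2 = 10^2 = 100
10^3 = 10 * 10^2 = 10 * 100 = 1000
10^6 = (10^3)^2 = 1000^2 = 1000000
10^12 = (10^6)^2 = 1000000^2 = 1000000000000
10^13 = 10 * 10^12 = 10 * 1000000000000 = 10000000000000

Result: 10000000000000
Multiplications needed: 5 (5 lines after 10^1)

10^13 = 10000000000000. Using exponentiation by squaring, this requires 5 multiplications. The key idea: if the exponent is even, square the half-power; if odd, multiply by the base once.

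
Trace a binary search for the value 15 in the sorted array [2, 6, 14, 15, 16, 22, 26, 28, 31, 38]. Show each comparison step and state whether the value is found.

Binary search for 15 in [2, 6, 14, 15, 16, 22, 26, 28, 31, 38]:

lo=0, hi=9, mid=4, arr[mid]=16 -> 16 > 15, search left half
lo=0, hi=3, mid=1, arr[mid]=6 -> 6 < 15, search right half
lo=2, hi=3, mid=2, arr[mid]=14 -> 14 < 15, search right half
lo=3, hi=3, mid=3, arr[mid]=15 -> Found target at index 3!

Binary search finds 15 at index 3 after 4 comparisons. The search repeatedly halves the search space by comparing with the middle element.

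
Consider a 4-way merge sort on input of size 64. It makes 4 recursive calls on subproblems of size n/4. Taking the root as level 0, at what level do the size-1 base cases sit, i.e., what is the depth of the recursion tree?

For divide and conquer with division factor 4:

Problem sizes at each level:
Level 0: 64
Level 1: 16
Level 2: 4
Level 3: 1

The root is level 0 and the size-1 base case is level 3 (the tree spans levels 0 through 3, i.e. 4 levels counting the root), so the depth is the number of divisions: log_4(64) = 3

The recursion tree depth is log_4(64) = 3. At each level, the problem size is divided by 4, so it takes 3 divisions to reduce to a base case of size 1. The algorithm makes 4 recursive calls at each level.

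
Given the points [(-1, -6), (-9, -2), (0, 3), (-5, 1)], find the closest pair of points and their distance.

Computing all pairwise distances among 4 points:

d((-1, -6), (-9, -2)) = 8.9443
d((-1, -6), (0, 3)) = 9.0554
d((-1, -6), (-5, 1)) = 8.0623
d((-9, -2), (0, 3)) = 10.2956
d((-9, -2), (-5, 1)) = 5.0 <-- minimum
d((0, 3), (-5, 1)) = 5.3852

Closest pair: (-9, -2) and (-5, 1) with distance 5.0

The closest pair is (-9, -2) and (-5, 1) with Euclidean distance 5.0. For 4 points, brute-force pairwise comparison is shown above. For large n, the divide-and-conquer algorithm (sort by x, recurse on halves, check the dividing strip) achieves O(n log n).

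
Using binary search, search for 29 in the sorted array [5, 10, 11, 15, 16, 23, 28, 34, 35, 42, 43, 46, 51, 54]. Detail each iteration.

Binary search for 29 in [5, 10, 11, 15, 16, 23, 28, 34, 35, 42, 43, 46, 51, 54]:

lo=0, hi=13, mid=6, arr[mid]=28 -> 28 < 29, search right half
lo=7, hi=13, mid=10, arr[mid]=43 -> 43 > 29, search left half
lo=7, hi=9, mid=8, arr[mid]=35 -> 35 > 29, search left half
lo=7, hi=7, mid=7, arr[mid]=34 -> 34 > 29, search left half
lo=7 > hi=6, target 29 not found

Binary search determines that 29 is not in the array after 4 comparisons. The search space was exhausted without finding the target.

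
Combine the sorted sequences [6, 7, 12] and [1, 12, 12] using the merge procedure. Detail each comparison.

Merging process:

Compare 6 vs 1: take 1 from right. Merged: [1]
Compare 6 vs 12: take 6 from left. Merged: [1, 6]
Compare 7 vs 12: take 7 from left. Merged: [1, 6, 7]
Compare 12 vs 12: take 12 from left. Merged: [1, 6, 7, 12]
Append remaining from right: [12, 12]. Merged: [1, 6, 7, 12, 12, 12]

Final merged array: [1, 6, 7, 12, 12, 12]
Total comparisons: 4

The merged array is [1, 6, 7, 12, 12, 12], requiring 4 comparisons. The merge step runs in O(n) time where n is the total number of elements.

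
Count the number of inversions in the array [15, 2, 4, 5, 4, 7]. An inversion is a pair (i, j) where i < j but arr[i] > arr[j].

Finding inversions in [15, 2, 4, 5, 4, 7]:

(0, 1): arr[0]=15 > arr[1]=2
(0, 2): arr[0]=15 > arr[2]=4
(0, 3): arr[0]=15 > arr[3]=5
(0, 4): arr[0]=15 > arr[4]=4
(0, 5): arr[0]=15 > arr[5]=7
(3, 4): arr[3]=5 > arr[4]=4

Total inversions: 6

The array has 6 inversion(s): (0,1), (0,2), (0,3), (0,4), (0,5), (3,4). Each pair (i,j) satisfies i < j and arr[i] > arr[j].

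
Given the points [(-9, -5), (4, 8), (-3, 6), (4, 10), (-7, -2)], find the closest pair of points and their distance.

Computing all pairwise distances among 5 points:

d((-9, -5), (4, 8)) = 18.3848
d((-9, -5), (-3, 6)) = 12.53
d((-9, -5), (4, 10)) = 19.8494
d((-9, -5), (-7, -2)) = 3.6056
d((4, 8), (-3, 6)) = 7.2801
d((4, 8), (4, 10)) = 2.0 <-- minimum
d((4, 8), (-7, -2)) = 14.8661
d((-3, 6), (4, 10)) = 8.0623
d((-3, 6), (-7, -2)) = 8.9443
d((4, 10), (-7, -2)) = 16.2788

Closest pair: (4, 8) and (4, 10) with distance 2.0

The closest pair is (4, 8) and (4, 10) with Euclidean distance 2.0. For 5 points, brute-force pairwise comparison is shown above. For large n, the divide-and-conquer algorithm (sort by x, recurse on halves, check the dividing strip) achieves O(n log n).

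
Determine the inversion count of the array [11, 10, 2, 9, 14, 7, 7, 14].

Finding inversions in [11, 10, 2, 9, 14, 7, 7, 14]:

(0, 1): arr[0]=11 > arr[1]=10
(0, 2): arr[0]=11 > arr[2]=2
(0, 3): arr[0]=11 > arr[3]=9
(0, 5): arr[0]=11 > arr[5]=7
(0, 6): arr[0]=11 > arr[6]=7
(1, 2): arr[1]=10 > arr[2]=2
(1, 3): arr[1]=10 > arr[3]=9
(1, 5): arr[1]=10 > arr[5]=7
(1, 6): arr[1]=10 > arr[6]=7
(3, 5): arr[3]=9 > arr[5]=7
(3, 6): arr[3]=9 > arr[6]=7
(4, 5): arr[4]=14 > arr[5]=7
(4, 6): arr[4]=14 > arr[6]=7

Total inversions: 13

The array has 13 inversion(s): (0,1), (0,2), (0,3), (0,5), (0,6), (1,2), (1,3), (1,5), (1,6), (3,5), (3,6), (4,5), (4,6). Each pair (i,j) satisfies i < j and arr[i] > arr[j].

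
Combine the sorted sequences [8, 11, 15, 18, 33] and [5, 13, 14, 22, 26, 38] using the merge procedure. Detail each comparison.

Merging process:

Compare 8 vs 5: take 5 from right. Merged: [5]
Compare 8 vs 13: take 8 from left. Merged: [5, 8]
Compare 11 vs 13: take 11 from left. Merged: [5, 8, 11]
Compare 15 vs 13: take 13 from right. Merged: [5, 8, 11, 13]
Compare 15 vs 14: take 14 from right. Merged: [5, 8, 11, 13, 14]
Compare 15 vs 22: take 15 from left. Merged: [5, 8, 11, 13, 14, 15]
Compare 18 vs 22: take 18 from left. Merged: [5, 8, 11, 13, 14, 15, 18]
Compare 33 vs 22: take 22 from right. Merged: [5, 8, 11, 13, 14, 15, 18, 22]
Compare 33 vs 26: take 26 from right. Merged: [5, 8, 11, 13, 14, 15, 18, 22, 26]
Compare 33 vs 38: take 33 from left. Merged: [5, 8, 11, 13, 14, 15, 18, 22, 26, 33]
Append remaining from right: [38]. Merged: [5, 8, 11, 13, 14, 15, 18, 22, 26, 33, 38]

Final merged array: [5, 8, 11, 13, 14, 15, 18, 22, 26, 33, 38]
Total comparisons: 10

The merged array is [5, 8, 11, 13, 14, 15, 18, 22, 26, 33, 38], requiring 10 comparisons. The merge step runs in O(n) time where n is the total number of elements.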